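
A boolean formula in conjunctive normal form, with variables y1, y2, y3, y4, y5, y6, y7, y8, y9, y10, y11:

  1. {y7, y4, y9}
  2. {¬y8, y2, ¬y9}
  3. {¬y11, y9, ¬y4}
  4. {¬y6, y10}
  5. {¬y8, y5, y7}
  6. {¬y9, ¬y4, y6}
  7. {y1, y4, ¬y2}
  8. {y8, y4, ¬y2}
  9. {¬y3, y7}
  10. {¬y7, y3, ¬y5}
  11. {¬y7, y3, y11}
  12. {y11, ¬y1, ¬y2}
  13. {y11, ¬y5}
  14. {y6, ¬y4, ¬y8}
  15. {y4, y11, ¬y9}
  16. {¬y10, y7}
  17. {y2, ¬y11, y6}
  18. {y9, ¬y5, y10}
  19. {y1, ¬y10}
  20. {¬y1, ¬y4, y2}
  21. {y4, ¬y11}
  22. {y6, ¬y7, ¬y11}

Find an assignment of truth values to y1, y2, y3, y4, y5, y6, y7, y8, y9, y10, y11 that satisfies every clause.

y1 = 1, y2 = 1, y3 = 1, y4 = 1, y5 = 1, y6 = 1, y7 = 1, y8 = 1, y9 = 1, y10 = 1, y11 = 1

Try y1 = True.
Try y2 = True.
  then y11 is forced to True.
  then y4 is forced to True.
  then y9 is forced to True.
  then y6 is forced to True.
  then y10 is forced to True.
  then y7 is forced to True.
Set y3 = True and propagate.
y5, y8 are now unconstrained; take y5 = True, y8 = True.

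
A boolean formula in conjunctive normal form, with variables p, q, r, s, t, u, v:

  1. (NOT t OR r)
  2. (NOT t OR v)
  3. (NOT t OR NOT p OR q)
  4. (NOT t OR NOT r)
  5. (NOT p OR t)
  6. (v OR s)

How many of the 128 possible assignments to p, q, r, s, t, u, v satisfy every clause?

Case analysis on t and p:
  t=1, p=1: a clause becomes empty — 0.
  t=1, p=0: a clause becomes empty — 0.
  t=0, p=1: a clause becomes empty — 0.
  t=0, p=0: q, r, u free; 3 ways for (s,v) × 2^3 = 24.
Total: 0 + 0 + 0 + 24 = 24.

24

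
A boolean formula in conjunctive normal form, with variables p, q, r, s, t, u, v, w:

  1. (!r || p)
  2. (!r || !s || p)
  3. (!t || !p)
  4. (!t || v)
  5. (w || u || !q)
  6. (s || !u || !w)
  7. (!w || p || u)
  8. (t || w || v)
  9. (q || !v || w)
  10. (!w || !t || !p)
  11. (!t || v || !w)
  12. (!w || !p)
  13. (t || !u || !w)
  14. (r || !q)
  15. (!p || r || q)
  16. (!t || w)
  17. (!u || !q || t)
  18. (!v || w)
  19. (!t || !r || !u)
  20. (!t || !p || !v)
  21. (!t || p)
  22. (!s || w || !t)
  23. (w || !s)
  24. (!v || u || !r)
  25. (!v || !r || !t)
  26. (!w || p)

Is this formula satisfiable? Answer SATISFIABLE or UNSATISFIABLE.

UNSATISFIABLE

w = True:
  propagation gives p=False; an empty clause results — contradiction.
w = False:
  propagation gives t=False, v=True; an empty clause results — contradiction.
Every branch closes, so no satisfying assignment exists.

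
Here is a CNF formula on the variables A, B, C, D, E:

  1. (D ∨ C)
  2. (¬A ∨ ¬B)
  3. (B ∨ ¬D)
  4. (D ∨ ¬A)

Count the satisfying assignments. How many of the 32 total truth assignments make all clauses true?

8

Split on D, then A.
  D=1, A=1: a clause becomes empty — 0.
  D=1, A=0: remaining (B,C,E) ∈ {(1,0,0); (1,0,1); (1,1,0); (1,1,1)} — 4.
  D=0, A=1: a clause becomes empty — 0.
  D=0, A=0: remaining (B,C,E) ∈ {(0,1,0); (0,1,1); (1,1,0); (1,1,1)} — 4.
Total: 0 + 4 + 0 + 4 = 8.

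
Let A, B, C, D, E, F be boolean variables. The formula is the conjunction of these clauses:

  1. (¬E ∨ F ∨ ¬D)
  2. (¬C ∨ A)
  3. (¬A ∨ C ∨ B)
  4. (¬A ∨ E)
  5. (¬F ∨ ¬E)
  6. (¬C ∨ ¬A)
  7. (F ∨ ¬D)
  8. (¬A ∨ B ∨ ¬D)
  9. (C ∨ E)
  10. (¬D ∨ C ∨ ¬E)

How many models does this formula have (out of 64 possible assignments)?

3

Satisfying assignments:
  A=0 B=0 C=0 D=0 E=1 F=0
  A=0 B=1 C=0 D=0 E=1 F=0
  A=1 B=1 C=0 D=0 E=1 F=0
Count: 3.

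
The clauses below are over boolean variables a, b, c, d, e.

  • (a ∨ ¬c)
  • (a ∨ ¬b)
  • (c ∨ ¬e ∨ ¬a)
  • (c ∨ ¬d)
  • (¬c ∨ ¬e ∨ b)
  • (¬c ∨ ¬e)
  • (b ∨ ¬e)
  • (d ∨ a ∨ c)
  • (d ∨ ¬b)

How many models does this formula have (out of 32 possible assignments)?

4

Satisfying assignments:
  a=1 b=0 c=0 d=0 e=0
  a=1 b=0 c=1 d=0 e=0
  a=1 b=0 c=1 d=1 e=0
  a=1 b=1 c=1 d=1 e=0
That's 4 in total.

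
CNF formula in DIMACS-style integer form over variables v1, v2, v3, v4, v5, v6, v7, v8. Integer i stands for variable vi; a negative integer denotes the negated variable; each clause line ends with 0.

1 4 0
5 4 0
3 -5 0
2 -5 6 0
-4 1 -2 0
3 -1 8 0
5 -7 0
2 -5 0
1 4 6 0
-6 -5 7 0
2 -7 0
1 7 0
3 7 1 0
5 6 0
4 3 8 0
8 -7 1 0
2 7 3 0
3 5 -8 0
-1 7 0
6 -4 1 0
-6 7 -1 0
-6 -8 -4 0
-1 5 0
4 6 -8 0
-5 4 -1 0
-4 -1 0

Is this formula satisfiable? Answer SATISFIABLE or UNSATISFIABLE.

UNSATISFIABLE

v1 = True:
  propagation gives v7=True, v5=True, v3=True, v2=True; an empty clause results — contradiction.
v1 = False:
  propagation gives v4=True, v2=False, v5=False, v7=False; an empty clause results — contradiction.
Every branch closes, so no satisfying assignment exists.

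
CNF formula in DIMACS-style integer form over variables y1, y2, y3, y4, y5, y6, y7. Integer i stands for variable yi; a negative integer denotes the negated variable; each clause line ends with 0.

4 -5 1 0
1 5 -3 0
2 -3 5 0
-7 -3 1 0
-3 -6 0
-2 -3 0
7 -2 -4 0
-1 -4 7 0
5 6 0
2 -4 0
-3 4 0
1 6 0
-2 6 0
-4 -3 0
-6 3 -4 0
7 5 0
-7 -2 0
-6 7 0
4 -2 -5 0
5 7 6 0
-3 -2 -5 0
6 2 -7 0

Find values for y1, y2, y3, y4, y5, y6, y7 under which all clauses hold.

y1=T, y2=F, y3=F, y4=F, y5=F, y6=T, y7=T

Check each clause:
  1. {y4, y1, ¬y5} — y1 is true.
  2. {¬y3, y5, y1} — y1 is true.
  3. {¬y3, y5, y2} — ¬y3 is true.
  4. {¬y3, y1, ¬y7} — ¬y3 is true.
  5. {¬y3, ¬y6} — ¬y3 is true.
  6. {¬y3, ¬y2} — ¬y3 is true.
  7. {¬y2, ¬y4, y7} — ¬y4 is true.
  8. {y7, ¬y4, ¬y1} — ¬y4 is true.
  9. {y5, y6} — y6 is true.
  10. {y2, ¬y4} — ¬y4 is true.
  11. {y4, ¬y3} — ¬y3 is true.
  12. {y1, y6} — y1 is true.
  13. {¬y2, y6} — y6 is true.
  14. {¬y4, ¬y3} — ¬y4 is true.
  15. {y3, ¬y4, ¬y6} — ¬y4 is true.
  16. {y5, y7} — y7 is true.
  17. {¬y2, ¬y7} — ¬y2 is true.
  18. {y7, ¬y6} — y7 is true.
  19. {¬y5, y4, ¬y2} — ¬y5 is true.
  20. {y5, y6, y7} — y6 is true.
  21. {¬y2, ¬y3, ¬y5} — ¬y5 is true.
  22. {y2, ¬y7, y6} — y6 is true.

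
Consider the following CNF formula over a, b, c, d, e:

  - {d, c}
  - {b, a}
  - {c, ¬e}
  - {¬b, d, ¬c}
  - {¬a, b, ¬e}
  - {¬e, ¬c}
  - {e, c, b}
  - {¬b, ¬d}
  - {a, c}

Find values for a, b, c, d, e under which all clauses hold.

a=True  b=False  c=True  d=False  e=False

Set a = True and propagate.
Try b = False.
  then e is forced to False.
  then c is forced to True.
d is now unconstrained; take d = False.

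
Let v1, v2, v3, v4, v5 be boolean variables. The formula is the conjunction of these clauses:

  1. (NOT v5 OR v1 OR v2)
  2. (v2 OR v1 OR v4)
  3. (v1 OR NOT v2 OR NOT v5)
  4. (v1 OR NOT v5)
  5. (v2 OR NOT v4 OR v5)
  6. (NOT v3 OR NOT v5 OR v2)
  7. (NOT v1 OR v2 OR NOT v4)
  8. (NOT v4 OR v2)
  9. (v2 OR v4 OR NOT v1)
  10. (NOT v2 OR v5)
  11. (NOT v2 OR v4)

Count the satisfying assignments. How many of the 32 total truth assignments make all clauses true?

2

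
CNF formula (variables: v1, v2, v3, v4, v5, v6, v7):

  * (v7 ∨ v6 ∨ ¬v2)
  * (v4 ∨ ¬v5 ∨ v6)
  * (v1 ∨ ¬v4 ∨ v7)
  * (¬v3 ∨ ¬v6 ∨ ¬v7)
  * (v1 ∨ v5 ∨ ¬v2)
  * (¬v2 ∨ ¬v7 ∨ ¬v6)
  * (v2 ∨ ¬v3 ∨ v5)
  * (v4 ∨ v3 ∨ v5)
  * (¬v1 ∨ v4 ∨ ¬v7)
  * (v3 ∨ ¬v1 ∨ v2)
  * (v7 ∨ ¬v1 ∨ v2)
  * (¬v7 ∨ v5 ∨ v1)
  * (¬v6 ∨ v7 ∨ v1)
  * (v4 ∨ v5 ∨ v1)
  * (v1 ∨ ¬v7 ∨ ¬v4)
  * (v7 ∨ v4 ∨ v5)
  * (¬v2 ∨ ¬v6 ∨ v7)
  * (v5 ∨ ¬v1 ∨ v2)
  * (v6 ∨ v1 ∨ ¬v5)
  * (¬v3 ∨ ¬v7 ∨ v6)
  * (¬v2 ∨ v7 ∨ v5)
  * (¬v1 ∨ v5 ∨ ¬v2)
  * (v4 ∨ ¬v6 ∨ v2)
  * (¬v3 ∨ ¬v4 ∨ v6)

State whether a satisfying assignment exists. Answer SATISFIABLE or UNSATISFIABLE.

SATISFIABLE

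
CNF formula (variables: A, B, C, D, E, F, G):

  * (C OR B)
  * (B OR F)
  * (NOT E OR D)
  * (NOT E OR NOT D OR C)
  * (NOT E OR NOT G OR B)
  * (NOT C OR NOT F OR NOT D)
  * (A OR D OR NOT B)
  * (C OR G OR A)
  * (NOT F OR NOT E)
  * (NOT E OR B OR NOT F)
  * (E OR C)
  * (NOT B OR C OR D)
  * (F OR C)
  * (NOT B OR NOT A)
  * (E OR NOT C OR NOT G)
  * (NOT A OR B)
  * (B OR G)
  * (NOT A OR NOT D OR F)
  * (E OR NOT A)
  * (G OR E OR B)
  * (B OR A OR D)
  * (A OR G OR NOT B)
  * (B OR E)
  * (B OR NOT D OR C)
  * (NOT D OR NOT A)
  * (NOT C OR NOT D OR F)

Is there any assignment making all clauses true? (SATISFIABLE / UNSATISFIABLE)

UNSATISFIABLE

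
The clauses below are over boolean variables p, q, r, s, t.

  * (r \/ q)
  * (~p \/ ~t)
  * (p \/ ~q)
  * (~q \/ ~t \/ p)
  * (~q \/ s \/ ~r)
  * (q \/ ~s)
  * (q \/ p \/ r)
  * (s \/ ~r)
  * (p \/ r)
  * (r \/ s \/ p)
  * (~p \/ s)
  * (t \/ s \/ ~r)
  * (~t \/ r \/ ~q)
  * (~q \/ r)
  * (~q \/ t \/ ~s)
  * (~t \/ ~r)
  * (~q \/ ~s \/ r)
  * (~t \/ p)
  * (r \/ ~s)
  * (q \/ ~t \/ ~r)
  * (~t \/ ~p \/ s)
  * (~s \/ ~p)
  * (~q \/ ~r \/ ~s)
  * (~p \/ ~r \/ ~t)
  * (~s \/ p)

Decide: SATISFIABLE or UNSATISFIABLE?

r = True:
  propagation gives s=True, q=True; an empty clause results — contradiction.
r = False:
  propagation gives q=True; an empty clause results — contradiction.
Every branch closes, so no satisfying assignment exists.

UNSATISFIABLE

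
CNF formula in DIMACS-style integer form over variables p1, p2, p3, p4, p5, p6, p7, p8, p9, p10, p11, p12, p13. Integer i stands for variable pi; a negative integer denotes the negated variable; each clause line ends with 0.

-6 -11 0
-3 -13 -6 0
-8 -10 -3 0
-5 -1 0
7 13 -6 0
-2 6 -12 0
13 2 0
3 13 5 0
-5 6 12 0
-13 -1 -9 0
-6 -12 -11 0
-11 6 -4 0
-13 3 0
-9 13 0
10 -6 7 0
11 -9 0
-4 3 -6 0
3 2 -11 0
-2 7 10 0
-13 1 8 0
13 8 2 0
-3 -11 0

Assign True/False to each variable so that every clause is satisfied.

p1=True, p2=True, p3=True, p4=True, p5=False, p6=True, p7=True, p8=False, p9=False, p10=True, p11=False, p12=True, p13=False

Pure literal: p7 appears only positively; assign p7 = True.
p9 occurs only negated in the remaining clauses — set p9 = False.
Set p1 = True and propagate.
  then p5 is forced to False.
Branch on p2: take p2 = True.
For the remaining variables, p3 = True, p4 = True, p6 = True, p8 = False, p10 = True, p11 = False, p12 = True, p13 = False works.
Every clause has at least one true literal under this assignment.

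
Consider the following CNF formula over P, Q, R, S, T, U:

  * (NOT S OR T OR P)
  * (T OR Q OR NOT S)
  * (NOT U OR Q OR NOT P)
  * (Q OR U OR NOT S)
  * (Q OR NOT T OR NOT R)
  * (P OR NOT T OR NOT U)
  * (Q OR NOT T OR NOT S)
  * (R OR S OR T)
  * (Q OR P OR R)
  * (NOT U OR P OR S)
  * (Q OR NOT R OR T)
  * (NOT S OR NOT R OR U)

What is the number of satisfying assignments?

Case analysis on Q and S:
  Q=T, S=T: 7 of the 16 assignments to (P,R,T,U) work.
  Q=T, S=F: 9 of the 16 assignments to (P,R,T,U) work.
  Q=F, S=T: a clause becomes empty — 0.
  Q=F, S=F: remaining (P,R,T,U) ∈ {(T,F,T,F)} — 1.
Total: 7 + 9 + 0 + 1 = 17.

17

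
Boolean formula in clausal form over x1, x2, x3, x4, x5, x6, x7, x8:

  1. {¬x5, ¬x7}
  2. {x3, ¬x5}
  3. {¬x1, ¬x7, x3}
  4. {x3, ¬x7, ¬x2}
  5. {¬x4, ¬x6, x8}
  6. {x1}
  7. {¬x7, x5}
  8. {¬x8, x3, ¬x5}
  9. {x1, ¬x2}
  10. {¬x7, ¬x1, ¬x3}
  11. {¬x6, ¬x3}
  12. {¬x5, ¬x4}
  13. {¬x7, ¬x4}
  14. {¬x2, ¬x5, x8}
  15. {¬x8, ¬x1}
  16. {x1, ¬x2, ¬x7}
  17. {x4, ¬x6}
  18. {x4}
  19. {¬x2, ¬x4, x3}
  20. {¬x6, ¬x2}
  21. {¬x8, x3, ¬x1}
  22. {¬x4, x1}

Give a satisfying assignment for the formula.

x1 = True, x2 = False, x3 = True, x4 = True, x5 = False, x6 = False, x7 = False, x8 = False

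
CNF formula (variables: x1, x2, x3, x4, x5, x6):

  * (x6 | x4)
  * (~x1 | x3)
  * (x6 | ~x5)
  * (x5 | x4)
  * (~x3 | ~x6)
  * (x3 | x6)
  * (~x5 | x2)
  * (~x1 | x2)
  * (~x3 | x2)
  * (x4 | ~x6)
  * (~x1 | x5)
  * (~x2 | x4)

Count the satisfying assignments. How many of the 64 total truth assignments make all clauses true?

4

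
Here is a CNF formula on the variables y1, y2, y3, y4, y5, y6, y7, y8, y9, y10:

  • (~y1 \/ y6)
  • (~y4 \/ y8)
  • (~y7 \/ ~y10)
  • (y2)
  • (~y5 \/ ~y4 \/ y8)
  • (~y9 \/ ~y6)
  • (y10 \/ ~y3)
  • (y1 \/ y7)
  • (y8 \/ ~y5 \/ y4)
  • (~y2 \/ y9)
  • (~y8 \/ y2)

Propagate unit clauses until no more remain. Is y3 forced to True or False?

Unit clause (y2) sets y2 = True.
From (y9 \/ ~y2) and y2 = True: y9 = True.
(~y9 \/ ~y6) with y9 = True leaves only ~y6, so y6 = False.
(y6 \/ ~y1): since y6 = False, the clause reduces to (~y1). y1 = False.
From (y1 \/ y7) and y1 = False: y7 = True.
From (~y7 \/ ~y10) and y7 = True: y10 = False.
In (~y3 \/ y10), y10 is now false; ~y3 must hold, so y3 = False.

False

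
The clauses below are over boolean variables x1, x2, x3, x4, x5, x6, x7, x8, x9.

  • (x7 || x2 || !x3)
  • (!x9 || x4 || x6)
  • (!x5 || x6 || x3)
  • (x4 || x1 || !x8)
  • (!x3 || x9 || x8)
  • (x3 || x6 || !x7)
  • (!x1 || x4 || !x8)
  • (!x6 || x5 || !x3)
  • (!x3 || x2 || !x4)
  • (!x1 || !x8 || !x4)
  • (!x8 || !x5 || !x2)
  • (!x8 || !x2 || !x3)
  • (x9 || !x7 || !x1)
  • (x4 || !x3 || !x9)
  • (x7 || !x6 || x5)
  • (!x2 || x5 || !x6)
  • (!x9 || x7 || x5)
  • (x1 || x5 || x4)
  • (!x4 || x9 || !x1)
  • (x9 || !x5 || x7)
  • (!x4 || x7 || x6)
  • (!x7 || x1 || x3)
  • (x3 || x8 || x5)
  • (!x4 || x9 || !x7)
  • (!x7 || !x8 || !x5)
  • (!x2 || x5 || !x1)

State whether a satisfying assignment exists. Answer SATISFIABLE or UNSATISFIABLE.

Set x1 = False and propagate.
Set x2 = False and propagate.
The remaining clauses are satisfied by x3 = False, x4 = False, x5 = True, x6 = True, x7 = False, x8 = False, x9 = True.
So x1 = F  x2 = F  x3 = F  x4 = F  x5 = T  x6 = T  x7 = F  x8 = F  x9 = T is a satisfying assignment.

SATISFIABLE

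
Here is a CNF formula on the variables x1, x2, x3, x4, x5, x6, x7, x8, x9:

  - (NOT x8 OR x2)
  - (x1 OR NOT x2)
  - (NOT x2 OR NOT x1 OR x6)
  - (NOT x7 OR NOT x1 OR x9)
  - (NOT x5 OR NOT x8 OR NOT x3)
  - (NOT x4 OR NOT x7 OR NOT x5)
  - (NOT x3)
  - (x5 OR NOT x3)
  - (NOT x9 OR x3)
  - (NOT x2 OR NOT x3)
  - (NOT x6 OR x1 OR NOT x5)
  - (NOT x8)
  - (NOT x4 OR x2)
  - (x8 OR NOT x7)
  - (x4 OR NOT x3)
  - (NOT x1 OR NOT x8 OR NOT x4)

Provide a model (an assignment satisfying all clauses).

x1=F, x2=F, x3=F, x4=F, x5=F, x6=T, x7=F, x8=F, x9=F

Check each clause:
  1. (x2 OR NOT x8) — NOT x8 is true.
  2. (x1 OR NOT x2) — NOT x2 is true.
  3. (x6 OR NOT x1 OR NOT x2) — NOT x2 is true.
  4. (x9 OR NOT x7 OR NOT x1) — NOT x7 is true.
  5. (NOT x3 OR NOT x8 OR NOT x5) — NOT x8 is true.
  6. (NOT x7 OR NOT x5 OR NOT x4) — NOT x7 is true.
  7. (NOT x3) — NOT x3 is true.
  8. (NOT x3 OR x5) — NOT x3 is true.
  9. (NOT x9 OR x3) — NOT x9 is true.
  10. (NOT x2 OR NOT x3) — NOT x3 is true.
  11. (NOT x6 OR NOT x5 OR x1) — NOT x5 is true.
  12. (NOT x8) — NOT x8 is true.
  13. (x2 OR NOT x4) — NOT x4 is true.
  14. (x8 OR NOT x7) — NOT x7 is true.
  15. (NOT x3 OR x4) — NOT x3 is true.
  16. (NOT x1 OR NOT x4 OR NOT x8) — NOT x8 is true.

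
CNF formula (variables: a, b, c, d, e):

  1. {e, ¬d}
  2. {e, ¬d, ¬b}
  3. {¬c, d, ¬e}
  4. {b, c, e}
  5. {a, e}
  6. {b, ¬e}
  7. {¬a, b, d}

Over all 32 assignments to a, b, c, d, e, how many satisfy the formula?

Case analysis on e and b:
  e=T, b=T: a free; 3 ways for (c,d) × 2^1 = 6.
  e=T, b=F: a clause becomes empty — 0.
  e=F, b=T: remaining (a,c,d) ∈ {(T,F,F); (T,T,F)} — 2.
  e=F, b=F: a clause becomes empty — 0.
Total: 6 + 0 + 2 + 0 = 8.

8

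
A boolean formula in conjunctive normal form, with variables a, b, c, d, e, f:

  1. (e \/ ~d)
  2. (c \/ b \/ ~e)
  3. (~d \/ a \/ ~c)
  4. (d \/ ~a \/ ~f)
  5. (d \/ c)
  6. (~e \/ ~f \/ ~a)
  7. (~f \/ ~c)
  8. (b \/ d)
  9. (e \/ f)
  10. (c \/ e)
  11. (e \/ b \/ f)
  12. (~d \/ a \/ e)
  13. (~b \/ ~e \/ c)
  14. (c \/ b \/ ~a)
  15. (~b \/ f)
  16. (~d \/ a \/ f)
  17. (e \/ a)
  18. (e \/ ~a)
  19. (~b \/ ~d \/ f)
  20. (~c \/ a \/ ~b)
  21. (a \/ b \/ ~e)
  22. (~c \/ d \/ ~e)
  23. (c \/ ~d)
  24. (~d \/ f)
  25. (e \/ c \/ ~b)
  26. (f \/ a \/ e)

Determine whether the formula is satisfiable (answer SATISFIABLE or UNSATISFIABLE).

e = True:
  c = True:
    propagation gives f=False, b=False, d=True; an empty clause results — contradiction.
  c = False:
    propagation gives b=True; an empty clause results — contradiction.
e = False:
  propagation gives d=False, c=True, f=False; an empty clause results — contradiction.
Every branch closes, so no satisfying assignment exists.

UNSATISFIABLE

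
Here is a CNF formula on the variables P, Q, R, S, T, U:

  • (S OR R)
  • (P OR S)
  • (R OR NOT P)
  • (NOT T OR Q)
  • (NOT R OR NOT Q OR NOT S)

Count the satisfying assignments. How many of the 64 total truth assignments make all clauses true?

16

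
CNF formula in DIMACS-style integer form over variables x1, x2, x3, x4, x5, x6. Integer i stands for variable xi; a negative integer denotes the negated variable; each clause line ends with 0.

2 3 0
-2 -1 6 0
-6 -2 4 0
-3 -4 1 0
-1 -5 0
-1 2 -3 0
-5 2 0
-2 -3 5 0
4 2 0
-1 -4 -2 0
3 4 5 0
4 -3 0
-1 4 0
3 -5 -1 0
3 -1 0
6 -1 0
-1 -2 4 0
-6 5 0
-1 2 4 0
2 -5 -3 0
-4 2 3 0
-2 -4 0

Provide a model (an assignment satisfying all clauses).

Set x1 = False and propagate.
The remaining clauses are satisfied by x2 = True, x3 = False, x4 = False, x5 = True, x6 = False.

x1=0, x2=1, x3=0, x4=0, x5=1, x6=0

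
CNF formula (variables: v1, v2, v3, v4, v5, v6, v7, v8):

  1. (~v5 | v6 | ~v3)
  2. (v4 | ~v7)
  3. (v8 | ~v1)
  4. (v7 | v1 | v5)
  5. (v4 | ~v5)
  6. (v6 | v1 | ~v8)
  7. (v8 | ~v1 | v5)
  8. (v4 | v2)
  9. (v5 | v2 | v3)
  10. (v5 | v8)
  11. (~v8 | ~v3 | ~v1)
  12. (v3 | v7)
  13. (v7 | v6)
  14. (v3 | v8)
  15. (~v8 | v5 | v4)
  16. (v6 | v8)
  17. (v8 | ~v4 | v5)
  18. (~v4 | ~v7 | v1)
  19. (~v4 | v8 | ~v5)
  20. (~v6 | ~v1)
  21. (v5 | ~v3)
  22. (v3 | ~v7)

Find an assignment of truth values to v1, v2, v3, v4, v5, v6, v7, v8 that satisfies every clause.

Pure literal: v2 appears only positively; assign v2 = True.
Branch on v1: take v1 = False.
Try v3 = True.
  then v5 is forced to True.
  then v6 is forced to True.
  then v4 is forced to True.
  then v7 is forced to False.
  then v8 is forced to True.
Every clause has at least one true literal under this assignment.

v1=F, v2=T, v3=T, v4=T, v5=T, v6=T, v7=F, v8=T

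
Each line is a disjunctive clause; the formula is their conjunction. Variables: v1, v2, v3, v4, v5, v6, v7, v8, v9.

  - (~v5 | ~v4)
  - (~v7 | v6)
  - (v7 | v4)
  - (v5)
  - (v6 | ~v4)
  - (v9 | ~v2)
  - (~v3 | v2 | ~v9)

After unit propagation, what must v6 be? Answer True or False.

(v5) stands alone — v5 = True.
(~v4 | ~v5) with v5 = True leaves only ~v4, so v4 = False.
(v4 | v7): since v4 = False, the clause reduces to (v7). v7 = True.
In (~v7 | v6), ~v7 is now false; v6 must hold, so v6 = True.

True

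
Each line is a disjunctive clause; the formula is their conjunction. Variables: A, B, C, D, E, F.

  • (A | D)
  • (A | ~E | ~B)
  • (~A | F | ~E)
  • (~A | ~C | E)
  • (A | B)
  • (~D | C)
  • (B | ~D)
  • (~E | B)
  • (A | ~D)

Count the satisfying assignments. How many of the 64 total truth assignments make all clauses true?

7

Satisfying assignments:
  A=1 B=0 C=0 D=0 E=0 F=0
  A=1 B=0 C=0 D=0 E=0 F=1
  A=1 B=1 C=0 D=0 E=0 F=0
  A=1 B=1 C=0 D=0 E=0 F=1
  A=1 B=1 C=0 D=0 E=1 F=1
  A=1 B=1 C=1 D=0 E=1 F=1
  A=1 B=1 C=1 D=1 E=1 F=1
Count: 7.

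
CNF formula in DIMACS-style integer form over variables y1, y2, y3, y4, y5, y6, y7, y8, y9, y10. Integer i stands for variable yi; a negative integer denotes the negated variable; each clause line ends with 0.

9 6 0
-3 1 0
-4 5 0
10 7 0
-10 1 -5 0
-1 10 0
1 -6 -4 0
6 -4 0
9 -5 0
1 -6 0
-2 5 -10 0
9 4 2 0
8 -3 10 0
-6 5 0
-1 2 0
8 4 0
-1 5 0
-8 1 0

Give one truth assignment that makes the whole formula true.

y1=T  y2=T  y3=T  y4=T  y5=T  y6=T  y7=F  y8=T  y9=T  y10=T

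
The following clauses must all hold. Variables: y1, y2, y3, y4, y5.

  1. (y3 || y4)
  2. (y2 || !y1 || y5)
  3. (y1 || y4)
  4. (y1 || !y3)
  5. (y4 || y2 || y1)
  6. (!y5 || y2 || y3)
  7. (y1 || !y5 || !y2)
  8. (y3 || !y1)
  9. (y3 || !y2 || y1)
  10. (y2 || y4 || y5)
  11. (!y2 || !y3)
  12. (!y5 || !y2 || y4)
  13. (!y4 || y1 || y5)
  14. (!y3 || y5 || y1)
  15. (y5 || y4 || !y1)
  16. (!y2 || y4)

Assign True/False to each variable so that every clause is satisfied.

y1=1  y2=0  y3=1  y4=1  y5=1

Set y1 = True and propagate.
  then y3 is forced to True.
  then y2 is forced to False.
  then y5 is forced to True.
y4 is now unconstrained; take y4 = True.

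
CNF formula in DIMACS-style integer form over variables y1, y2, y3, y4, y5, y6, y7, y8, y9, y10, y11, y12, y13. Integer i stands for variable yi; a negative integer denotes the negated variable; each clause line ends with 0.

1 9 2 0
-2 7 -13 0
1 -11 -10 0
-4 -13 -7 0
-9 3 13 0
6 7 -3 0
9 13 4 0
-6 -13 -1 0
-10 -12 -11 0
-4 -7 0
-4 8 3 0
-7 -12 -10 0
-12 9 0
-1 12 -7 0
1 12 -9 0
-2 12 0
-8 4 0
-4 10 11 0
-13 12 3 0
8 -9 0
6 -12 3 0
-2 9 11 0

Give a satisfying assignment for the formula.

y1=0, y2=0, y3=1, y4=1, y5=0, y6=1, y7=0, y8=1, y9=1, y10=0, y11=1, y12=1, y13=1

Branch on y1: take y1 = False.
For the remaining variables, y2 = False, y3 = True, y4 = True, y5 = False, y6 = True, y7 = False, y8 = True, y9 = True, y10 = False, y11 = True, y12 = True, y13 = True works.
Every clause has at least one true literal under this assignment.
Check each clause:
  1. {y2, y9, y1} — y9 is true.
  2. {¬y2, ¬y13, y7} — ¬y2 is true.
  3. {¬y11, ¬y10, y1} — ¬y10 is true.
  4. {¬y13, ¬y7, ¬y4} — ¬y7 is true.
  5. {y13, y3, ¬y9} — y3 is true.
  6. {y6, ¬y3, y7} — y6 is true.
  7. {y13, y4, y9} — y9 is true.
  8. {¬y1, ¬y13, ¬y6} — ¬y1 is true.
  9. {¬y10, ¬y11, ¬y12} — ¬y10 is true.
  10. {¬y7, ¬y4} — ¬y7 is true.
  11. {y8, y3, ¬y4} — y8 is true.
  12. {¬y7, ¬y10, ¬y12} — ¬y7 is true.
  13. {y9, ¬y12} — y9 is true.
  14. {y12, ¬y7, ¬y1} — ¬y7 is true.
  15. {¬y9, y12, y1} — y12 is true.
  16. {y12, ¬y2} — y12 is true.
  17. {¬y8, y4} — y4 is true.
  18. {y11, y10, ¬y4} — y11 is true.
  19. {¬y13, y3, y12} — y3 is true.
  20. {y8, ¬y9} — y8 is true.
  21. {y3, ¬y12, y6} — y3 is true.
  22. {y9, ¬y2, y11} — y9 is true.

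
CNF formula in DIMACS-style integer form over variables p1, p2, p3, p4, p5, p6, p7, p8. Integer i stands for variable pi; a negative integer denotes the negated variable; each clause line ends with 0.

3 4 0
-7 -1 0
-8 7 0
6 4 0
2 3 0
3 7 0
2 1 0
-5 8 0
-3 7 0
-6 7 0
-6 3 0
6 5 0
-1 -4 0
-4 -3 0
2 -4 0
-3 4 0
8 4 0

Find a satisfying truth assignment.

p1 = 0, p2 = 1, p3 = 0, p4 = 1, p5 = 1, p6 = 0, p7 = 1, p8 = 1

Pure literal: p2 appears only positively; assign p2 = True.
Set p1 = False and propagate.
Set p3 = False and propagate.
  then p4 is forced to True.
  then p7 is forced to True.
  then p6 is forced to False.
  then p5 is forced to True.
  then p8 is forced to True.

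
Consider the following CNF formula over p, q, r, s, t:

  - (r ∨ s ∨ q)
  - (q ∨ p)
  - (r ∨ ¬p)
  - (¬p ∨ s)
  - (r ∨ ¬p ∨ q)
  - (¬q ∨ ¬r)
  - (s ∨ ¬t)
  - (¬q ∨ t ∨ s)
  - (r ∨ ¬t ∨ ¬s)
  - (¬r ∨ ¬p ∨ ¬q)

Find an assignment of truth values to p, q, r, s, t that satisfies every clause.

Set p = True and propagate.
  then r is forced to True.
  then s is forced to True.
  then q is forced to False.
t is now unconstrained; take t = False.
Every clause has at least one true literal under this assignment.
Check each clause:
  1. (r ∨ s ∨ q) — r is true.
  2. (p ∨ q) — p is true.
  3. (¬p ∨ r) — r is true.
  4. (s ∨ ¬p) — s is true.
  5. (r ∨ q ∨ ¬p) — r is true.
  6. (¬q ∨ ¬r) — ¬q is true.
  7. (¬t ∨ s) — ¬t is true.
  8. (t ∨ ¬q ∨ s) — s is true.
  9. (r ∨ ¬t ∨ ¬s) — r is true.
  10. (¬p ∨ ¬q ∨ ¬r) — ¬q is true.

p=1  q=0  r=1  s=1  t=0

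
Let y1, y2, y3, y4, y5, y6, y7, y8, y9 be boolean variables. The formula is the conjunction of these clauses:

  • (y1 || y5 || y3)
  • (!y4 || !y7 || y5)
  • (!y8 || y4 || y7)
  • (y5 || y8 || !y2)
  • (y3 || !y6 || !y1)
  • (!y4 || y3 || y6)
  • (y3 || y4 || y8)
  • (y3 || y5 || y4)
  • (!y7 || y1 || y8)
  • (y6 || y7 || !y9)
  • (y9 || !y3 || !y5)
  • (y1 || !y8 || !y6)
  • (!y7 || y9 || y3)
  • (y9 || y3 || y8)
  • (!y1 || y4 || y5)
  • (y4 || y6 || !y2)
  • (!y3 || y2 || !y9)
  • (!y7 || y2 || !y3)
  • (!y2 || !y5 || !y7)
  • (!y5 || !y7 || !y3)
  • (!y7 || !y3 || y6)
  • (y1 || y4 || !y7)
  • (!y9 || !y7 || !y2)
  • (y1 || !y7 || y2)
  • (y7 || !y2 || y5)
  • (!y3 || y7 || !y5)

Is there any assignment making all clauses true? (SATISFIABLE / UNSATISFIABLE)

Set y1 = True and propagate.
Branch on y2: take y2 = False.
Set y3 = True and propagate.
  then y9 is forced to False.
  then y5 is forced to False.
  then y4 is forced to True.
  then y7 is forced to False.
y6, y8 are now unconstrained; take y6 = False, y8 = True.
So y1 = T, y2 = F, y3 = T, y4 = T, y5 = F, y6 = F, y7 = F, y8 = T, y9 = F is a satisfying assignment.

SATISFIABLE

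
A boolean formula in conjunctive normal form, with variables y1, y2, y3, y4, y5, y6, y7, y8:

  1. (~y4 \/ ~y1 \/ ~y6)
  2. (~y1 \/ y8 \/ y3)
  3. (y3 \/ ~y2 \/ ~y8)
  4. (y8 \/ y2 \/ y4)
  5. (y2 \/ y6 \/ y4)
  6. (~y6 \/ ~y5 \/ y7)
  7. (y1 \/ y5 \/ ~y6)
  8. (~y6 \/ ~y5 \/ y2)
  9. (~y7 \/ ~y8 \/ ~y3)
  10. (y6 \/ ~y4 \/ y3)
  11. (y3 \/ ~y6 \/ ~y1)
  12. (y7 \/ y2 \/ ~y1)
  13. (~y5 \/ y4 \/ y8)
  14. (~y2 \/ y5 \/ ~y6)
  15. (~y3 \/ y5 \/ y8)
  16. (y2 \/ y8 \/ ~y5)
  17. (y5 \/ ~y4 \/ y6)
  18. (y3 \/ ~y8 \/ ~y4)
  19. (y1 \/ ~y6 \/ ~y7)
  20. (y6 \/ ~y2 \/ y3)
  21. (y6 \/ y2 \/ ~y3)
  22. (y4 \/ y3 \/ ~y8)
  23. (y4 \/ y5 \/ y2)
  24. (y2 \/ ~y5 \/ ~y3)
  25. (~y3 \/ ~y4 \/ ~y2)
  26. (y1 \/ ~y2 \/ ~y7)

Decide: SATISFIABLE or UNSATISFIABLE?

Try y1 = True.
The remaining clauses are satisfied by y2 = True, y3 = True, y4 = False, y5 = False, y6 = False, y7 = False, y8 = True.
So y1=True, y2=True, y3=True, y4=False, y5=False, y6=False, y7=False, y8=True is a satisfying assignment.

SATISFIABLE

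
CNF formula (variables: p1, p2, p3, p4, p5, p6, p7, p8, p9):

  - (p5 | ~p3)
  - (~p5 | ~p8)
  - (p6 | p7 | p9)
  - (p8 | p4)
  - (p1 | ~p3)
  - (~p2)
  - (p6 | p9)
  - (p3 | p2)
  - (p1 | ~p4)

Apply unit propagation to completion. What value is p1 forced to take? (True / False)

True

(~p2) is a unit clause: p2 = False.
(p3 | p2): since p2 = False, the clause reduces to (p3). p3 = True.
(~p3 | p5): since p3 = True, the clause reduces to (p5). p5 = True.
(~p5 | ~p8): since p5 = True, the clause reduces to (~p8). p8 = False.
From (p4 | p8) and p8 = False: p4 = True.
(~p3 | p1): since p3 = True, the clause reduces to (p1). p1 = True.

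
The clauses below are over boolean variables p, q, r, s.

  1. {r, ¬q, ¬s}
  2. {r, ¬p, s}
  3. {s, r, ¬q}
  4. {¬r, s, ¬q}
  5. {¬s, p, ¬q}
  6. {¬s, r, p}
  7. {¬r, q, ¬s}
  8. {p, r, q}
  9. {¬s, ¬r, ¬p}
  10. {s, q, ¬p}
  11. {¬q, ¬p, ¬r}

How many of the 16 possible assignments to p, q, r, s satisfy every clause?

The models are:
  p=0 q=0 r=1 s=0
  p=1 q=0 r=0 s=1
Count: 2.

2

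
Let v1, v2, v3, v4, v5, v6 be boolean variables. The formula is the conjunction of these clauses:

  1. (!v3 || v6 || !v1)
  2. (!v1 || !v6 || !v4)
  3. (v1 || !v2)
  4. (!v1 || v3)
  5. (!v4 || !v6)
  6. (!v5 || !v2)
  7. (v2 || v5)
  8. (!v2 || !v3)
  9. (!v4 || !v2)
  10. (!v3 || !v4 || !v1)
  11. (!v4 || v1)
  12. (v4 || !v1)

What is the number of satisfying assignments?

4

The models are:
  v1=0 v2=0 v3=0 v4=0 v5=1 v6=0
  v1=0 v2=0 v3=0 v4=0 v5=1 v6=1
  v1=0 v2=0 v3=1 v4=0 v5=1 v6=0
  v1=0 v2=0 v3=1 v4=0 v5=1 v6=1
Count: 4.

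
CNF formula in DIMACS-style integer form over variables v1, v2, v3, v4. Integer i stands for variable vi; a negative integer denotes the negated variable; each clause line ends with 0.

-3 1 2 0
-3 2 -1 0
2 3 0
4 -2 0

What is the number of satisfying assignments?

The models are:
  v1=0 v2=1 v3=0 v4=1
  v1=0 v2=1 v3=1 v4=1
  v1=1 v2=1 v3=0 v4=1
  v1=1 v2=1 v3=1 v4=1
That's 4 in total.

4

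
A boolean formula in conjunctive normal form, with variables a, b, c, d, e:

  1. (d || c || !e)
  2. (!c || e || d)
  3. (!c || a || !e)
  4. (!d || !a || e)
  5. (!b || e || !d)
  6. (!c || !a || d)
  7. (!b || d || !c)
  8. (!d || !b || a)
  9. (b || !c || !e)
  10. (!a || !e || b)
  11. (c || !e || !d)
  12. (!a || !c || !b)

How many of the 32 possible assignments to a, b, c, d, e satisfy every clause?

6

Satisfying assignments:
  a=F b=F c=F d=F e=F
  a=F b=F c=F d=T e=F
  a=F b=F c=T d=T e=F
  a=F b=T c=F d=F e=F
  a=T b=F c=F d=F e=F
  a=T b=T c=F d=F e=F
Count: 6.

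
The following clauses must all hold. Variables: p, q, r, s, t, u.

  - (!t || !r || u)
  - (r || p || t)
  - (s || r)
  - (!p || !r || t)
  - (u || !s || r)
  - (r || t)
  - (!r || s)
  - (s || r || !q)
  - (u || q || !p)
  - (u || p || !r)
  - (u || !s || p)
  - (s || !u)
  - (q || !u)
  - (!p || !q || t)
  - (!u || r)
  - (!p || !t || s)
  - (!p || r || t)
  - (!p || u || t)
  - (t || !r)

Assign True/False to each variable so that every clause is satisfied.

Set p = False and propagate.
Try q = True.
Set r = True and propagate.
  then s is forced to True.
  then u is forced to True.
  then t is forced to True.
Every clause has at least one true literal under this assignment.

p = F, q = T, r = T, s = T, t = T, u = T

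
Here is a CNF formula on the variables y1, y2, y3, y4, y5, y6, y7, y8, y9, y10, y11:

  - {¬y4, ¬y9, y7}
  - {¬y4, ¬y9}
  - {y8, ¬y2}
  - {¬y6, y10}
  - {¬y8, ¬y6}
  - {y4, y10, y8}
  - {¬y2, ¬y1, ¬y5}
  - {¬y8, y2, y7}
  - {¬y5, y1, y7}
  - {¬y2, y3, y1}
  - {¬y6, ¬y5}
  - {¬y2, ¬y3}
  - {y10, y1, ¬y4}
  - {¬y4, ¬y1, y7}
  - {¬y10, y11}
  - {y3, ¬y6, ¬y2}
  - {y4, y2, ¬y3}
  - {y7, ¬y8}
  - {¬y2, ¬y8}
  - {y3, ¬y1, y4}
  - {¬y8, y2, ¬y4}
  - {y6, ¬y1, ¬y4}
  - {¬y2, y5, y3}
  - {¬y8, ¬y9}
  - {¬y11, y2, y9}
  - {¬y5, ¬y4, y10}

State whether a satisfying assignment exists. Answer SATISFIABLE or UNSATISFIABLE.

SATISFIABLE

Branch on y1: take y1 = False.
The remaining clauses are satisfied by y2 = False, y3 = False, y4 = False, y5 = False, y6 = True, y7 = False, y8 = False, y9 = True, y10 = True, y11 = True.
Every clause has at least one true literal under this assignment.
So y1 = F, y2 = F, y3 = F, y4 = F, y5 = F, y6 = T, y7 = F, y8 = F, y9 = T, y10 = T, y11 = T is a satisfying assignment.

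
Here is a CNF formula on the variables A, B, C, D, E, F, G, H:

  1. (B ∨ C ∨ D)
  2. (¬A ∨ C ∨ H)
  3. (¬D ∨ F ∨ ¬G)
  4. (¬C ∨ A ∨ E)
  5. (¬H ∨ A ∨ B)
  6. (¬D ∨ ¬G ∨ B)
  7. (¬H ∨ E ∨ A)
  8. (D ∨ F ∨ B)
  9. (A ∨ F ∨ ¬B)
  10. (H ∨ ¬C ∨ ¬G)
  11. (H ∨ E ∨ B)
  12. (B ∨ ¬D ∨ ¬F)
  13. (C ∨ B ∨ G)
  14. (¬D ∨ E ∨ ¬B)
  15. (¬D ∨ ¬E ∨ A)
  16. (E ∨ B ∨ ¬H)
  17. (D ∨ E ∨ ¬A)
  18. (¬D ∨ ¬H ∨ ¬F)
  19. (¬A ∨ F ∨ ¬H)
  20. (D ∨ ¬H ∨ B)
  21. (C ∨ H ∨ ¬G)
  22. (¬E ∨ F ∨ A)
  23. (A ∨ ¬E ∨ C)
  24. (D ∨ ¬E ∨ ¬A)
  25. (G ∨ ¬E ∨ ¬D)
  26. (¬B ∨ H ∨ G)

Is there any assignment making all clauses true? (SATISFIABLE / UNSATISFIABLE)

SATISFIABLE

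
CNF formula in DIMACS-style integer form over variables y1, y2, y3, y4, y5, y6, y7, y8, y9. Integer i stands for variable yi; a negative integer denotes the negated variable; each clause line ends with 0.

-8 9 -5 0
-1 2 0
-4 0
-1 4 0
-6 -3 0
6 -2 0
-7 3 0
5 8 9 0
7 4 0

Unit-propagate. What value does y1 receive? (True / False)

False

Unit clause (NOT y4) sets y4 = False.
From (NOT y1 OR y4) and y4 = False: y1 = False.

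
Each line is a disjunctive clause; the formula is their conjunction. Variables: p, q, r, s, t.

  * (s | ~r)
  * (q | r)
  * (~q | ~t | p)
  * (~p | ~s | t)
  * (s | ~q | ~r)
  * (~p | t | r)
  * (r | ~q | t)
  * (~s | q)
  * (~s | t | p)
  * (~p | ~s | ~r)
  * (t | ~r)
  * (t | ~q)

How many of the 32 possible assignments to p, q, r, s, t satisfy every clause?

2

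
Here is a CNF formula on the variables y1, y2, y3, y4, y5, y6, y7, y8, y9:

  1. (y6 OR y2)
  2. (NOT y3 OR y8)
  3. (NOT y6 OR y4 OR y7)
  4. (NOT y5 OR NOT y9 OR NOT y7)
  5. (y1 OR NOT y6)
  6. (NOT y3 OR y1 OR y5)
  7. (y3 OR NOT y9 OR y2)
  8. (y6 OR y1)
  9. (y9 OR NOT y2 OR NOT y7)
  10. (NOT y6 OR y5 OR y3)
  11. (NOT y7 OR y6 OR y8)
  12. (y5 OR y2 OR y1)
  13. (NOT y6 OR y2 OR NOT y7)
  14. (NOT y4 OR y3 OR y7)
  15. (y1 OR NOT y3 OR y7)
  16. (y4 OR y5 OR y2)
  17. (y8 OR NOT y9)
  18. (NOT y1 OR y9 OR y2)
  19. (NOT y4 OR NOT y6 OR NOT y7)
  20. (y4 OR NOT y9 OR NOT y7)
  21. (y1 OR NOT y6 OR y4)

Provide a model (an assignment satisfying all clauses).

y1=True, y2=True, y3=True, y4=True, y5=False, y6=False, y7=False, y8=True, y9=True

Check each clause:
  1. (y2 OR y6) — y2 is true.
  2. (y8 OR NOT y3) — y8 is true.
  3. (y4 OR NOT y6 OR y7) — NOT y6 is true.
  4. (NOT y5 OR NOT y7 OR NOT y9) — NOT y7 is true.
  5. (NOT y6 OR y1) — y1 is true.
  6. (NOT y3 OR y1 OR y5) — y1 is true.
  7. (y2 OR y3 OR NOT y9) — y2 is true.
  8. (y6 OR y1) — y1 is true.
  9. (y9 OR NOT y2 OR NOT y7) — NOT y7 is true.
  10. (y3 OR y5 OR NOT y6) — NOT y6 is true.
  11. (NOT y7 OR y8 OR y6) — y8 is true.
  12. (y5 OR y1 OR y2) — y1 is true.
  13. (y2 OR NOT y7 OR NOT y6) — NOT y7 is true.
  14. (y7 OR y3 OR NOT y4) — y3 is true.
  15. (y7 OR y1 OR NOT y3) — y1 is true.
  16. (y4 OR y2 OR y5) — y2 is true.
  17. (NOT y9 OR y8) — y8 is true.
  18. (NOT y1 OR y2 OR y9) — y9 is true.
  19. (NOT y6 OR NOT y7 OR NOT y4) — NOT y7 is true.
  20. (NOT y7 OR NOT y9 OR y4) — NOT y7 is true.
  21. (y1 OR y4 OR NOT y6) — y1 is true.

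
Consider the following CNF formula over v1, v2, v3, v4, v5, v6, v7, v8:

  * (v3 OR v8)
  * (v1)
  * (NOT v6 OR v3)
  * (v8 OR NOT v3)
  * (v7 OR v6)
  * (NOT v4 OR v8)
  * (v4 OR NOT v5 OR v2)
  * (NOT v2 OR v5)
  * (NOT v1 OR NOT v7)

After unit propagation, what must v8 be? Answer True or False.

(v1) stands alone — v1 = True.
In (NOT v7 OR NOT v1), NOT v1 is now false; NOT v7 must hold, so v7 = False.
From (v7 OR v6) and v7 = False: v6 = True.
(v3 OR NOT v6) with v6 = True leaves only v3, so v3 = True.
(NOT v3 OR v8) with v3 = True leaves only v8, so v8 = True.

True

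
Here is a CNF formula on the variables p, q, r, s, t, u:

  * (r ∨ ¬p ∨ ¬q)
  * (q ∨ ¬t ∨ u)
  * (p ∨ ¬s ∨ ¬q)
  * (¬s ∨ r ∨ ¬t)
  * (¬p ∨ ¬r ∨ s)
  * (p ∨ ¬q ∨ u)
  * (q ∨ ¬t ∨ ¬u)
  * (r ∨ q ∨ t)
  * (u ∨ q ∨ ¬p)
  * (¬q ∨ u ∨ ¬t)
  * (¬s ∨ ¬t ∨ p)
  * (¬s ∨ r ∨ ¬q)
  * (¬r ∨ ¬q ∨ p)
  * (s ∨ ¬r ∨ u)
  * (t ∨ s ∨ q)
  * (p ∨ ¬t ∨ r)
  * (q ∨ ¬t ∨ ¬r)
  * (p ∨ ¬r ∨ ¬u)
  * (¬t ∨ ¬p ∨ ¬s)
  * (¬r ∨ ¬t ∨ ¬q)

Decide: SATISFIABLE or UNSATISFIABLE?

SATISFIABLE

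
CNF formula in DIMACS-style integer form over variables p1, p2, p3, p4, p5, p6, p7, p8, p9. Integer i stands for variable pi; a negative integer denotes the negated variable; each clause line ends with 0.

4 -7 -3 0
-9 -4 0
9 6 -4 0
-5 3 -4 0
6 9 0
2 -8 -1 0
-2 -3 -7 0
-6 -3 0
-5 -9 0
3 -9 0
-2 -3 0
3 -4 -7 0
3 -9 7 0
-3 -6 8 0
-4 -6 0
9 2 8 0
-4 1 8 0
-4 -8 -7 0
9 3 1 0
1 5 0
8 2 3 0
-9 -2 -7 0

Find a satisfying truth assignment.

p1=True, p2=True, p3=False, p4=False, p5=True, p6=True, p7=False, p8=True, p9=False

Check each clause:
  1. (p4 OR NOT p7 OR NOT p3) — NOT p7 is true.
  2. (NOT p9 OR NOT p4) — NOT p4 is true.
  3. (p9 OR p6 OR NOT p4) — NOT p4 is true.
  4. (NOT p5 OR NOT p4 OR p3) — NOT p4 is true.
  5. (p9 OR p6) — p6 is true.
  6. (NOT p1 OR p2 OR NOT p8) — p2 is true.
  7. (NOT p2 OR NOT p3 OR NOT p7) — NOT p7 is true.
  8. (NOT p3 OR NOT p6) — NOT p3 is true.
  9. (NOT p9 OR NOT p5) — NOT p9 is true.
  10. (p3 OR NOT p9) — NOT p9 is true.
  11. (NOT p3 OR NOT p2) — NOT p3 is true.
  12. (p3 OR NOT p4 OR NOT p7) — NOT p7 is true.
  13. (p7 OR p3 OR NOT p9) — NOT p9 is true.
  14. (NOT p6 OR NOT p3 OR p8) — p8 is true.
  15. (NOT p6 OR NOT p4) — NOT p4 is true.
  16. (p8 OR p9 OR p2) — p8 is true.
  17. (NOT p4 OR p1 OR p8) — p8 is true.
  18. (NOT p7 OR NOT p8 OR NOT p4) — NOT p7 is true.
  19. (p9 OR p3 OR p1) — p1 is true.
  20. (p1 OR p5) — p1 is true.
  21. (p3 OR p8 OR p2) — p8 is true.
  22. (NOT p9 OR NOT p7 OR NOT p2) — NOT p7 is true.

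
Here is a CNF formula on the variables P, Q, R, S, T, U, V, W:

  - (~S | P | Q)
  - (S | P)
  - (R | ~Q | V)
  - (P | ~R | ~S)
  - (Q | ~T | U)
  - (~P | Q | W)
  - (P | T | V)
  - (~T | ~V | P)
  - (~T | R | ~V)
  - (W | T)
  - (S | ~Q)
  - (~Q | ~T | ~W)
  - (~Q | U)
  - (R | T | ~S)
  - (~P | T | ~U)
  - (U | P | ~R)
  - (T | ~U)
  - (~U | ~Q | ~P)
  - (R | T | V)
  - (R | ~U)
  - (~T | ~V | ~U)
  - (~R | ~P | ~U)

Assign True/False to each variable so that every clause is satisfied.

Try P = True.
For the remaining variables, Q = False, R = True, S = False, T = False, U = False, V = False, W = True works.

P=1, Q=0, R=1, S=0, T=0, U=0, V=0, W=1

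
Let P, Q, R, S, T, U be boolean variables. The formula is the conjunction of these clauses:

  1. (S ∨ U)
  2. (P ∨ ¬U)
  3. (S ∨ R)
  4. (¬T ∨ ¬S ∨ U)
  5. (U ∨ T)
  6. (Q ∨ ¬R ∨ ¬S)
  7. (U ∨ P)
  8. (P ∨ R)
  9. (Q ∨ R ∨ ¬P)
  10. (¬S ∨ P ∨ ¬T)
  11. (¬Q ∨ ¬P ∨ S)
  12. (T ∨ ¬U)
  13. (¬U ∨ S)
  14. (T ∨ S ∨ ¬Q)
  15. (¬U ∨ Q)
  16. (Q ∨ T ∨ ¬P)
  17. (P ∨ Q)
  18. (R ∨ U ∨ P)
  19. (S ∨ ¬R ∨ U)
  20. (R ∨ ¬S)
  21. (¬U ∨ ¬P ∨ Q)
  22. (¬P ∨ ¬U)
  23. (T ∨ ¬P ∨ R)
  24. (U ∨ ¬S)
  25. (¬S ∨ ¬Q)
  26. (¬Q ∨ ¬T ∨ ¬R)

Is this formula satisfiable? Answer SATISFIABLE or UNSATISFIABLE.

UNSATISFIABLE

U = True:
  propagation gives P=True; an empty clause results — contradiction.
U = False:
  propagation gives S=True; an empty clause results — contradiction.
Every branch closes, so no satisfying assignment exists.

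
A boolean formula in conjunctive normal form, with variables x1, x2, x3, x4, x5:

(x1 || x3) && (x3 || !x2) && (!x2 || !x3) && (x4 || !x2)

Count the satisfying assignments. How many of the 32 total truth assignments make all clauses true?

Case analysis on x2 and x3:
  x2=T, x3=T: a clause becomes empty — 0.
  x2=T, x3=F: a clause becomes empty — 0.
  x2=F, x3=T: x1, x4, x5 free → 2^3 = 8.
  x2=F, x3=F: remaining (x1,x4,x5) ∈ {(T,F,F); (T,F,T); (T,T,F); (T,T,T)} — 4.
Total: 0 + 0 + 8 + 4 = 12.

12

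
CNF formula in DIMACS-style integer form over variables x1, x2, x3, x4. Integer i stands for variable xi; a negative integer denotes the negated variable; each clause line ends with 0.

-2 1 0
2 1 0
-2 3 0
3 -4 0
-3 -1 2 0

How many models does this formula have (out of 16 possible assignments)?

Satisfying assignments:
  x1=T x2=F x3=F x4=F
  x1=T x2=T x3=T x4=F
  x1=T x2=T x3=T x4=T
That's 3 in total.

3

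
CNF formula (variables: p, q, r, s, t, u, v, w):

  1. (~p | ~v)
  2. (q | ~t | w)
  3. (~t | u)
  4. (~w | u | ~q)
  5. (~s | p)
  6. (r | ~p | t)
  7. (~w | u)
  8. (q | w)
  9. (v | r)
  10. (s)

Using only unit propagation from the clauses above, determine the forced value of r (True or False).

True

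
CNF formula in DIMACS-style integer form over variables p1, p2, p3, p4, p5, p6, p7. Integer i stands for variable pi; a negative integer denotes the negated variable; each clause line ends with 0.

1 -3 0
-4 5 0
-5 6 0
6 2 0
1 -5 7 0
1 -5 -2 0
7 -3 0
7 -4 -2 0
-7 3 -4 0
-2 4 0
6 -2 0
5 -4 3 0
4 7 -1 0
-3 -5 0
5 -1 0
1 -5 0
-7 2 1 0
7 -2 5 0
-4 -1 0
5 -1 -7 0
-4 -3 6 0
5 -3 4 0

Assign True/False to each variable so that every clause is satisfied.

p1 = T, p2 = F, p3 = F, p4 = F, p5 = T, p6 = T, p7 = T

Pure literal: p6 appears only positively; assign p6 = True.
Branch on p1: take p1 = True.
  then p5 is forced to True.
  then p3 is forced to False.
  then p4 is forced to False.
  then p2 is forced to False.
  then p7 is forced to True.
Every clause has at least one true literal under this assignment.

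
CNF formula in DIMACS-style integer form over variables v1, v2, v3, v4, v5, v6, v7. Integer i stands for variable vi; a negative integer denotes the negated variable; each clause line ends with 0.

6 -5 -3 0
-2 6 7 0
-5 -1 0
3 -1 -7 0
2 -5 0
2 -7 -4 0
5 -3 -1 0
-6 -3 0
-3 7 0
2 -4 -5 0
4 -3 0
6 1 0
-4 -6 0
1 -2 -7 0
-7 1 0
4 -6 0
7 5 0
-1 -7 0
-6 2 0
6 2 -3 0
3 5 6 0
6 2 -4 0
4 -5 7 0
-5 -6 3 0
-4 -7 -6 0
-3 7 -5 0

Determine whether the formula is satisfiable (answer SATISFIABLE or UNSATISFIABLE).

v6 = True:
  propagation gives v3=False, v4=False; an empty clause results — contradiction.
v6 = False:
  propagation gives v1=True, v5=False, v3=False; an empty clause results — contradiction.
Every branch closes, so no satisfying assignment exists.

UNSATISFIABLE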